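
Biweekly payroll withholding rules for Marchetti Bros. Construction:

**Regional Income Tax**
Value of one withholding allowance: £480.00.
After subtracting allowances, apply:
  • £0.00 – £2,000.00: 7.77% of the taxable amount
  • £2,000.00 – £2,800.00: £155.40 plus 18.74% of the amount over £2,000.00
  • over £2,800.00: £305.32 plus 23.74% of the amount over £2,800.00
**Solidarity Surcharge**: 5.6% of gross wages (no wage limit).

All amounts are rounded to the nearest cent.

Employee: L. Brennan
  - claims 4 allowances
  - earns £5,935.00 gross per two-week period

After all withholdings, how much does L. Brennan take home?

£5,008.88

Regional Income Tax: taxable = £5,935.00 − 4×£480.00 = £4,015.00
  £305.32 + 23.74% × (£4,015.00 − £2,800.00) = £305.32 + 23.74% × £1,215.00 = £593.76
Solidarity Surcharge: 5.6% × £5,935.00 = £332.36
Total withheld: £593.76 + £332.36 = £926.12
Net pay: £5,935.00 − £926.12 = £5,008.88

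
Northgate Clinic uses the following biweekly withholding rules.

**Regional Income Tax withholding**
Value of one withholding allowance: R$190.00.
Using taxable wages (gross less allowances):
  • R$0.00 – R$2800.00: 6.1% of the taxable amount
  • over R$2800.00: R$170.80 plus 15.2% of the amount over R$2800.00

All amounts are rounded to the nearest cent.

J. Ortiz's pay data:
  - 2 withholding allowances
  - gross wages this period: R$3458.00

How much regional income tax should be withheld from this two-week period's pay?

Regional Income Tax: taxable = R$3458.00 − 2×R$190.00 = R$3078.00
  R$170.80 + 15.2% × (R$3078.00 − R$2800.00) = R$170.80 + 15.2% × R$278.00 = R$213.06

R$213.06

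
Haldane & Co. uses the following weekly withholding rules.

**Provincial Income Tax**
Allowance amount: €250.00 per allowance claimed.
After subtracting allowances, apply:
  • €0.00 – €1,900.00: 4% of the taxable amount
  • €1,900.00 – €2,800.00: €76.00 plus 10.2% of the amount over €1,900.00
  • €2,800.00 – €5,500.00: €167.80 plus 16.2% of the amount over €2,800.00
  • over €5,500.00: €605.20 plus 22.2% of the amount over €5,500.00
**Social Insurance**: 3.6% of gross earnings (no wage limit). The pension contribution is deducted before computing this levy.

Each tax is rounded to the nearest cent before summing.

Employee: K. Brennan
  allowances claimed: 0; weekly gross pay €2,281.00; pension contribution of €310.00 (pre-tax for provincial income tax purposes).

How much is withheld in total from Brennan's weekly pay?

Provincial Income Tax: taxable = €2,281.00 − €310.00 = €1,971.00
  €76.00 + 10.2% × (€1,971.00 − €1,900.00) = €76.00 + 10.2% × €71.00 = €83.24
Social Insurance: 3.6% × €1,971.00 = €70.96
Total: €83.24 + €70.96 = €154.20

€154.20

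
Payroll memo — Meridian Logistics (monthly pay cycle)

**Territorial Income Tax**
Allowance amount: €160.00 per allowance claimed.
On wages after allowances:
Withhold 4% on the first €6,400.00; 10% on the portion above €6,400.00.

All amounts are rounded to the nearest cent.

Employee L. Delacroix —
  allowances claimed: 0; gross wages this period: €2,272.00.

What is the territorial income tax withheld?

Territorial Income Tax: taxable = €2,272.00
  4% × €2,272.00 = €90.88

€90.88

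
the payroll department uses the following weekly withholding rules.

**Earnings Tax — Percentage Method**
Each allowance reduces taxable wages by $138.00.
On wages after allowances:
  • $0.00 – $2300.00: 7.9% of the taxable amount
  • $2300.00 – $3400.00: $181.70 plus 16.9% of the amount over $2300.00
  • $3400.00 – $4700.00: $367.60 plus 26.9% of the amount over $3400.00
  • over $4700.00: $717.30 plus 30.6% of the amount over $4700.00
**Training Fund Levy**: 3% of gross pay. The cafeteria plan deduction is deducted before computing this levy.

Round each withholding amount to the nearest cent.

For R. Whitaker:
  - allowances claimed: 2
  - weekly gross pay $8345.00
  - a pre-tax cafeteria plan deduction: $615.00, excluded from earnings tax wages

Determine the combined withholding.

Earnings Tax: taxable = $8345.00 − $615.00 − 2×$138.00 = $7454.00
  $717.30 + 30.6% × ($7454.00 − $4700.00) = $717.30 + 30.6% × $2754.00 = $1560.02
Training Fund Levy: 3% × $7730.00 = $231.90
Total: $1560.02 + $231.90 = $1791.92

$1791.92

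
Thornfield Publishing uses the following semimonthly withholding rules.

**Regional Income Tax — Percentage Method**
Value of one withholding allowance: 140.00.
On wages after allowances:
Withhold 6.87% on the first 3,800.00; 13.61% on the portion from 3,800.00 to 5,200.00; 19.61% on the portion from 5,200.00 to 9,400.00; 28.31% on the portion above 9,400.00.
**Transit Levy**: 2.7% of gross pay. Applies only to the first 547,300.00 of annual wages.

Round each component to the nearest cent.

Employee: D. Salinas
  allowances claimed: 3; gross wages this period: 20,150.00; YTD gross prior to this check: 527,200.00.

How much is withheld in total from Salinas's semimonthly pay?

Regional Income Tax: taxable = 20,150.00 − 3×140.00 = 19,730.00
  1,275.22 + 28.31% × (19,730.00 − 9,400.00) = 1,275.22 + 28.31% × 10,330.00 = 4,199.64
Transit Levy: cap 547,300.00 − YTD 527,200.00 = 20,100.00 subject; 2.7% × 20,100.00 = 542.70
Total: 4,199.64 + 542.70 = 4,742.34

4,742.34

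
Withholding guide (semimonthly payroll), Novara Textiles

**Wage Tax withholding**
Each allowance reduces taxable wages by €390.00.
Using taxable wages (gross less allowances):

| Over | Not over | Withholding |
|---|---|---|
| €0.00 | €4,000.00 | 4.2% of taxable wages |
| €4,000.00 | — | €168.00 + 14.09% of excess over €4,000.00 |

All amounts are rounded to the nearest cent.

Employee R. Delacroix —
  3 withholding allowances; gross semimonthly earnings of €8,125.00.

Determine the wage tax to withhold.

€584.36

Wage Tax: taxable = €8,125.00 − 3×€390.00 = €6,955.00
  €168.00 + 14.09% × (€6,955.00 − €4,000.00) = €168.00 + 14.09% × €2,955.00 = €584.36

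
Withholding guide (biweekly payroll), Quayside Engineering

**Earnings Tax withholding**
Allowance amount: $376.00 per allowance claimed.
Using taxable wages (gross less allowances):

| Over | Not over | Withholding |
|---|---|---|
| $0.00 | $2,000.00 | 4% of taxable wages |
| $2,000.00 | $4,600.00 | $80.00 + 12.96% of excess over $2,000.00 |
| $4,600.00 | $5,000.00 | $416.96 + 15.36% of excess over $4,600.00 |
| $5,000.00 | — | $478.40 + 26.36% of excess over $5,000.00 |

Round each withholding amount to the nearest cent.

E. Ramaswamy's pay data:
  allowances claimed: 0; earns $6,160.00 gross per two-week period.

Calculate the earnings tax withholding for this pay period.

Earnings Tax: taxable = $6,160.00
  $478.40 + 26.36% × ($6,160.00 − $5,000.00) = $478.40 + 26.36% × $1,160.00 = $784.18

$784.18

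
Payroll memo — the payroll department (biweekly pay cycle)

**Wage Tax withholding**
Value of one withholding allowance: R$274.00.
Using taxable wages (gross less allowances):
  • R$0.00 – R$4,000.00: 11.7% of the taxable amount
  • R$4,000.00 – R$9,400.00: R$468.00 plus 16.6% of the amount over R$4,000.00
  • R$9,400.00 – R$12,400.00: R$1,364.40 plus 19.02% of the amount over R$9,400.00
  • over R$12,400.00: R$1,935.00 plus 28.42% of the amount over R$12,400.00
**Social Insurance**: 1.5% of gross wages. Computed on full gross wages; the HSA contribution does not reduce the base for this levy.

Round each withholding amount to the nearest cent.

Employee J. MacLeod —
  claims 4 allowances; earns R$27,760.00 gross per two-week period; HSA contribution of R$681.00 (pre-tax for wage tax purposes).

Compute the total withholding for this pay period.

Wage Tax: taxable = R$27,760.00 − R$681.00 − 4×R$274.00 = R$25,983.00
  R$1,935.00 + 28.42% × (R$25,983.00 − R$12,400.00) = R$1,935.00 + 28.42% × R$13,583.00 = R$5,795.29
Social Insurance: 1.5% × R$27,760.00 = R$416.40
Total: R$5,795.29 + R$416.40 = R$6,211.69

R$6,211.69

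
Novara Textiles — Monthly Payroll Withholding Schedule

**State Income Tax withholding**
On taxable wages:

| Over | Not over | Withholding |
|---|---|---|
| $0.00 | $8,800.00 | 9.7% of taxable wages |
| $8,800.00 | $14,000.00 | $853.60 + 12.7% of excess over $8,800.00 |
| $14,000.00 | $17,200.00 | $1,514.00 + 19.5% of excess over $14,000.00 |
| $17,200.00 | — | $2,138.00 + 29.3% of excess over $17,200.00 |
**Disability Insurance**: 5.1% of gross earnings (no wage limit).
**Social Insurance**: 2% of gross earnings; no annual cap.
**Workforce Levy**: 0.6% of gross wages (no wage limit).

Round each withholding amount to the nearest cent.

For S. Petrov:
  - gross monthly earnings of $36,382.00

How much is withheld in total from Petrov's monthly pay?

State Income Tax: taxable = $36,382.00
  $2,138.00 + 29.3% × ($36,382.00 − $17,200.00) = $2,138.00 + 29.3% × $19,182.00 = $7,758.33
Disability Insurance: 5.1% × $36,382.00 = $1,855.48
Social Insurance: 2% × $36,382.00 = $727.64
Workforce Levy: 0.6% × $36,382.00 = $218.29
Total: $7,758.33 + $1,855.48 + $727.64 + $218.29 = $10,559.74

$10,559.74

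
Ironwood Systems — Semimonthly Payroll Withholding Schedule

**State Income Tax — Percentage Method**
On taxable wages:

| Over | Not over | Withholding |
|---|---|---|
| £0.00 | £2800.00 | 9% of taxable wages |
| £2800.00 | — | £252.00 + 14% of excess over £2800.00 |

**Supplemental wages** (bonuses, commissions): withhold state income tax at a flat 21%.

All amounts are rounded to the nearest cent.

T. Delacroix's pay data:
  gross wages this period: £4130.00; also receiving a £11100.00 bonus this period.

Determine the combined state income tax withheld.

£2769.20

State Income Tax: taxable = £4130.00
  £252.00 + 14% × (£4130.00 − £2800.00) = £252.00 + 14% × £1330.00 = £438.20
Supplemental (21% flat on bonus): 21% × £11100.00 = £2331.00
Total state income tax: £438.20 + £2331.00 = £2769.20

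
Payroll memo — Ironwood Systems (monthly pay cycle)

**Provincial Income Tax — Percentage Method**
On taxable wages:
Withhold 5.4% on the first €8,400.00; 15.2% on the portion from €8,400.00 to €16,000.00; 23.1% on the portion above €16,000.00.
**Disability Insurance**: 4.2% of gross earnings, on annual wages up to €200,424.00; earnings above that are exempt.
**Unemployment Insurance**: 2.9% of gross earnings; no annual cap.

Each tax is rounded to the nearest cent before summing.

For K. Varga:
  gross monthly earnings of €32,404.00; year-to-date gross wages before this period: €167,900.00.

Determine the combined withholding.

Provincial Income Tax: taxable = €32,404.00
  €1,608.80 + 23.1% × (€32,404.00 − €16,000.00) = €1,608.80 + 23.1% × €16,404.00 = €5,398.12
Disability Insurance: 4.2% × €32,404.00 = €1,360.97
Unemployment Insurance: 2.9% × €32,404.00 = €939.72
Total: €5,398.12 + €1,360.97 + €939.72 = €7,698.81

€7,698.81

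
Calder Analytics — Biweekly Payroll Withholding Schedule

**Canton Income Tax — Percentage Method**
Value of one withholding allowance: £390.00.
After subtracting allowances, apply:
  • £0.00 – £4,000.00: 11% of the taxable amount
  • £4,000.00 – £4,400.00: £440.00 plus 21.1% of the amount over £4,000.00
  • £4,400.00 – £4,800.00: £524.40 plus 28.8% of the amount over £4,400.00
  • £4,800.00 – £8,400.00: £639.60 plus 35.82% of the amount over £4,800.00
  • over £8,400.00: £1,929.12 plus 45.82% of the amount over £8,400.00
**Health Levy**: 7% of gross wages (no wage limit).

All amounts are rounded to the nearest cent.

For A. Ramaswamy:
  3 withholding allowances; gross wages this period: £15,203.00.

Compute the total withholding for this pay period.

Canton Income Tax: taxable = £15,203.00 − 3×£390.00 = £14,033.00
  £1,929.12 + 45.82% × (£14,033.00 − £8,400.00) = £1,929.12 + 45.82% × £5,633.00 = £4,510.16
Health Levy: 7% × £15,203.00 = £1,064.21
Total: £4,510.16 + £1,064.21 = £5,574.37

£5,574.37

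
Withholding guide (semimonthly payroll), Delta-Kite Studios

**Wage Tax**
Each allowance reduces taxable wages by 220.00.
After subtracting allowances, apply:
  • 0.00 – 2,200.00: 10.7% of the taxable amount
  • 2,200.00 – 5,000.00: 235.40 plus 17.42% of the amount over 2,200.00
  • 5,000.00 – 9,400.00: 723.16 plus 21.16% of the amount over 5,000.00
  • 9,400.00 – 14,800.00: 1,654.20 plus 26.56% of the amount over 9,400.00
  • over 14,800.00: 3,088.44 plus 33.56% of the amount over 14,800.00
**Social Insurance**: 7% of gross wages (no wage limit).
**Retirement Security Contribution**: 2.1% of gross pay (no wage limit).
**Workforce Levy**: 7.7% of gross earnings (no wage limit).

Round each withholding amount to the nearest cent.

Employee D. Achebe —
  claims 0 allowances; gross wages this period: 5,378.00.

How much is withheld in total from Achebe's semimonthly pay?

1,706.65

Wage Tax: taxable = 5,378.00
  723.16 + 21.16% × (5,378.00 − 5,000.00) = 723.16 + 21.16% × 378.00 = 803.14
Social Insurance: 7% × 5,378.00 = 376.46
Retirement Security Contribution: 2.1% × 5,378.00 = 112.94
Workforce Levy: 7.7% × 5,378.00 = 414.11
Total: 803.14 + 376.46 + 112.94 + 414.11 = 1,706.65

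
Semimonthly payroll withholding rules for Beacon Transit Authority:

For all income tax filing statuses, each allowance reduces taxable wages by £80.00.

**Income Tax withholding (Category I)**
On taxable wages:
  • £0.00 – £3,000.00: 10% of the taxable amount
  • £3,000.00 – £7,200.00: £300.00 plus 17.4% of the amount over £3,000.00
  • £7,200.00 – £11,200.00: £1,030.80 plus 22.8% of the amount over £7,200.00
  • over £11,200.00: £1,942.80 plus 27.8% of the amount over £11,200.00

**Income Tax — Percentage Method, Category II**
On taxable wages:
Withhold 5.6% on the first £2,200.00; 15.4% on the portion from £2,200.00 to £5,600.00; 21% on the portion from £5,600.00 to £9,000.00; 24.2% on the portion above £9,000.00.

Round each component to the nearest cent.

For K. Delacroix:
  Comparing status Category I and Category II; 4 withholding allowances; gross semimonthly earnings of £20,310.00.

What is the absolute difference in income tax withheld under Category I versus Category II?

Income Tax (Category I): taxable = £20,310.00 − 4×£80.00 = £19,990.00
  £1,942.80 + 27.8% × (£19,990.00 − £11,200.00) = £1,942.80 + 27.8% × £8,790.00 = £4,386.42
Income Tax (Category II): taxable = £20,310.00 − 4×£80.00 = £19,990.00
  £1,360.80 + 24.2% × (£19,990.00 − £9,000.00) = £1,360.80 + 24.2% × £10,990.00 = £4,020.38
Difference: |£4,386.42 − £4,020.38| = £366.04 (higher under Category I)

£366.04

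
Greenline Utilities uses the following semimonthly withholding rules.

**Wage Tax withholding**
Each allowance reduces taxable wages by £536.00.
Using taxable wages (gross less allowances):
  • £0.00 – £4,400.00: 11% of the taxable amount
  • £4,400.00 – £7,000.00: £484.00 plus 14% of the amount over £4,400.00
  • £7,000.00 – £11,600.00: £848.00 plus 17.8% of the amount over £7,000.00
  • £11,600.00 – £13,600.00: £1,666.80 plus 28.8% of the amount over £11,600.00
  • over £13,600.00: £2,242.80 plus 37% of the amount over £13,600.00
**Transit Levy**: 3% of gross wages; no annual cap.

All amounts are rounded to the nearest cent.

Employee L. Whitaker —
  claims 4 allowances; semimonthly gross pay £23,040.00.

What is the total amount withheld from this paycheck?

Wage Tax: taxable = £23,040.00 − 4×£536.00 = £20,896.00
  £2,242.80 + 37% × (£20,896.00 − £13,600.00) = £2,242.80 + 37% × £7,296.00 = £4,942.32
Transit Levy: 3% × £23,040.00 = £691.20
Total: £4,942.32 + £691.20 = £5,633.52

£5,633.52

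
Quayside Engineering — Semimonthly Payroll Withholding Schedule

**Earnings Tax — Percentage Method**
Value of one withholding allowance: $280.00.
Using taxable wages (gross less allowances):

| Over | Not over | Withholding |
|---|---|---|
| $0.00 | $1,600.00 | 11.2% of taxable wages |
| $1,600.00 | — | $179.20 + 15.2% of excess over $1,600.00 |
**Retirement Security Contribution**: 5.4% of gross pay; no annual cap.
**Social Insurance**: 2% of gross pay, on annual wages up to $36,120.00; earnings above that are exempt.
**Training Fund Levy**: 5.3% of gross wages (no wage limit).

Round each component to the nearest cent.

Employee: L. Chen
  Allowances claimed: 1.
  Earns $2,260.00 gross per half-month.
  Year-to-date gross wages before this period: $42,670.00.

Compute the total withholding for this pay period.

$478.78

Earnings Tax: taxable = $2,260.00 − 1×$280.00 = $1,980.00
  $179.20 + 15.2% × ($1,980.00 − $1,600.00) = $179.20 + 15.2% × $380.00 = $236.96
Retirement Security Contribution: 5.4% × $2,260.00 = $122.04
Social Insurance: YTD $42,670.00 ≥ cap $36,120.00 → $0.00
Training Fund Levy: 5.3% × $2,260.00 = $119.78
Total: $236.96 + $122.04 + $0.00 + $119.78 = $478.78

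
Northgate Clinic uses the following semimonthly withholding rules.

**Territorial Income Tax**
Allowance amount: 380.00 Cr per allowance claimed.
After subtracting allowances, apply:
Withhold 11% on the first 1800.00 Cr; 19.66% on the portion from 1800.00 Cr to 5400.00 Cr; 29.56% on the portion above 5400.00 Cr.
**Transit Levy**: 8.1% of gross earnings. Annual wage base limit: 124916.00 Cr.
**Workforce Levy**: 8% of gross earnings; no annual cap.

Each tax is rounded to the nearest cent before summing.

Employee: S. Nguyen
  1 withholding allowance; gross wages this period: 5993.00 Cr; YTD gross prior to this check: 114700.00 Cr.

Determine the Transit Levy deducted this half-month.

Transit Levy: 8.1% × 5993.00 Cr = 485.43 Cr

485.43 Cr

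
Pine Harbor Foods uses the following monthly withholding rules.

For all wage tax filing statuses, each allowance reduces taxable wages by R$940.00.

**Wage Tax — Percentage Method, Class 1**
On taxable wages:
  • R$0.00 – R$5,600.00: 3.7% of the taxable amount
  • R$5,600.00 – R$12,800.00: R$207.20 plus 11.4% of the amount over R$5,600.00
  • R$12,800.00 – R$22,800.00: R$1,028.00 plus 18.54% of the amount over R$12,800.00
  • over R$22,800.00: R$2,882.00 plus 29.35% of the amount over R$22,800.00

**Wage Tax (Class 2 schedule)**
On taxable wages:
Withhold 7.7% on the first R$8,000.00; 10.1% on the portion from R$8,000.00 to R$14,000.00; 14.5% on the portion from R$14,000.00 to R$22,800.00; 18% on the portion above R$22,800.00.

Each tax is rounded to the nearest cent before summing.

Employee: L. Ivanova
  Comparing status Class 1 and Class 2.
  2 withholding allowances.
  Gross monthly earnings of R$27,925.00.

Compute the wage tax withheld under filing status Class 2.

R$3,082.10

Wage Tax (Class 2): taxable = R$27,925.00 − 2×R$940.00 = R$26,045.00
  R$2,498.00 + 18% × (R$26,045.00 − R$22,800.00) = R$2,498.00 + 18% × R$3,245.00 = R$3,082.10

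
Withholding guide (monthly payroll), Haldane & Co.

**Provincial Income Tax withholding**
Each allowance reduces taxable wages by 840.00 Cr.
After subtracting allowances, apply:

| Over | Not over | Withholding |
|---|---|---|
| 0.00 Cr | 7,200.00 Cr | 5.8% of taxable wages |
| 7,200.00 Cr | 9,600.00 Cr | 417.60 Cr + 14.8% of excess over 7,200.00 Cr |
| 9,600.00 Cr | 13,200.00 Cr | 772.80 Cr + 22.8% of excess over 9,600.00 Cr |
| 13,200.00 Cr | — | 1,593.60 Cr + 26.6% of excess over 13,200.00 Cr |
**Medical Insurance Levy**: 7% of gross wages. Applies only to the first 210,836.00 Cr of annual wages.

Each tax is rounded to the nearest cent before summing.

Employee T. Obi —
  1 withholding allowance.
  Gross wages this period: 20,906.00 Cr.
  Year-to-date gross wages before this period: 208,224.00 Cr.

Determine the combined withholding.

3,602.80 Cr

Provincial Income Tax: taxable = 20,906.00 Cr − 1×840.00 Cr = 20,066.00 Cr
  1,593.60 Cr + 26.6% × (20,066.00 Cr − 13,200.00 Cr) = 1,593.60 Cr + 26.6% × 6,866.00 Cr = 3,419.96 Cr
Medical Insurance Levy: cap 210,836.00 Cr − YTD 208,224.00 Cr = 2,612.00 Cr subject; 7% × 2,612.00 Cr = 182.84 Cr
Total: 3,419.96 Cr + 182.84 Cr = 3,602.80 Cr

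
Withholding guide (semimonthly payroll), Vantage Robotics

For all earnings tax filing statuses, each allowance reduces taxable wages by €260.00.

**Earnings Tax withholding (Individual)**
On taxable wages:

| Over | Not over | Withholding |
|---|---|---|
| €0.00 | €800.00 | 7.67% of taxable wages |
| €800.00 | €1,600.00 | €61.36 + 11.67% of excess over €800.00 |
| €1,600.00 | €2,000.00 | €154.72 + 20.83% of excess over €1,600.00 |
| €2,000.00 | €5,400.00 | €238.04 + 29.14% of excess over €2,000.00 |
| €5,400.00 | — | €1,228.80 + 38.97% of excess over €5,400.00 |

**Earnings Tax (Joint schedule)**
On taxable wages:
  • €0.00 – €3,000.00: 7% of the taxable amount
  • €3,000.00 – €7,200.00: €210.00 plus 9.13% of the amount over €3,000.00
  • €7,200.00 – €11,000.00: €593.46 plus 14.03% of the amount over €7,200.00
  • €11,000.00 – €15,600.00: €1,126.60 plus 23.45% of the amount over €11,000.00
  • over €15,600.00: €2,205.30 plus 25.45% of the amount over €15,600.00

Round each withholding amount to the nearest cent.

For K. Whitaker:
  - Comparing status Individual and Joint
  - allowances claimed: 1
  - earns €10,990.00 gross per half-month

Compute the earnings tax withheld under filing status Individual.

€3,305.90

Earnings Tax (Individual): taxable = €10,990.00 − 1×€260.00 = €10,730.00
  €1,228.80 + 38.97% × (€10,730.00 − €5,400.00) = €1,228.80 + 38.97% × €5,330.00 = €3,305.90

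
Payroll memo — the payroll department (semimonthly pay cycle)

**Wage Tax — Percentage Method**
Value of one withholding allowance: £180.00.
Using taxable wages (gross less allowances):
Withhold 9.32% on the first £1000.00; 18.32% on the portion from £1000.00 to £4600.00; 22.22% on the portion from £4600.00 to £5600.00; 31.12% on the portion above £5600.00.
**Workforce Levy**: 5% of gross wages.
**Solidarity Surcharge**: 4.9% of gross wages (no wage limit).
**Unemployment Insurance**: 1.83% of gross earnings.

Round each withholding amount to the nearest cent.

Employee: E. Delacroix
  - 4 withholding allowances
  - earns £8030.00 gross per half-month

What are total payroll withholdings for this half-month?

£2448.99

Wage Tax: taxable = £8030.00 − 4×£180.00 = £7310.00
  £974.92 + 31.12% × (£7310.00 − £5600.00) = £974.92 + 31.12% × £1710.00 = £1507.07
Workforce Levy: 5% × £8030.00 = £401.50
Solidarity Surcharge: 4.9% × £8030.00 = £393.47
Unemployment Insurance: 1.83% × £8030.00 = £146.95
Total: £1507.07 + £401.50 + £393.47 + £146.95 = £2448.99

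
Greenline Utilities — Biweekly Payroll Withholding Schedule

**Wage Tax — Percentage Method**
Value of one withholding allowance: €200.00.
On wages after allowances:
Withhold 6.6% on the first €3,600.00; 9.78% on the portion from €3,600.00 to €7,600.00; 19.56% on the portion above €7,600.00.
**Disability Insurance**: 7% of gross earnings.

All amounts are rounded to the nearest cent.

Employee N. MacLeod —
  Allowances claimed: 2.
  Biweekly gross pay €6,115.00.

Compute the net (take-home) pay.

€5,242.50

Wage Tax: taxable = €6,115.00 − 2×€200.00 = €5,715.00
  €237.60 + 9.78% × (€5,715.00 − €3,600.00) = €237.60 + 9.78% × €2,115.00 = €444.45
Disability Insurance: 7% × €6,115.00 = €428.05
Total withheld: €444.45 + €428.05 = €872.50
Net pay: €6,115.00 − €872.50 = €5,242.50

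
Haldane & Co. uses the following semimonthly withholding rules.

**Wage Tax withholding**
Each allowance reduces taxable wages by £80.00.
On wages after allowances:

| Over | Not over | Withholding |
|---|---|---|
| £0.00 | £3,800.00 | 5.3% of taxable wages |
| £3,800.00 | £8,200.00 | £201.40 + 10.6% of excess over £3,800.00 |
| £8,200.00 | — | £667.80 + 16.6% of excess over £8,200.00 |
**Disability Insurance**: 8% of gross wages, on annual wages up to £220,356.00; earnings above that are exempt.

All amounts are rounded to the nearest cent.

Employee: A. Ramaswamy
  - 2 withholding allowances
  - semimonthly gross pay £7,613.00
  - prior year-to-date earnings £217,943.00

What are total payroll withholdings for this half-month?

Wage Tax: taxable = £7,613.00 − 2×£80.00 = £7,453.00
  £201.40 + 10.6% × (£7,453.00 − £3,800.00) = £201.40 + 10.6% × £3,653.00 = £588.62
Disability Insurance: cap £220,356.00 − YTD £217,943.00 = £2,413.00 subject; 8% × £2,413.00 = £193.04
Total: £588.62 + £193.04 = £781.66

£781.66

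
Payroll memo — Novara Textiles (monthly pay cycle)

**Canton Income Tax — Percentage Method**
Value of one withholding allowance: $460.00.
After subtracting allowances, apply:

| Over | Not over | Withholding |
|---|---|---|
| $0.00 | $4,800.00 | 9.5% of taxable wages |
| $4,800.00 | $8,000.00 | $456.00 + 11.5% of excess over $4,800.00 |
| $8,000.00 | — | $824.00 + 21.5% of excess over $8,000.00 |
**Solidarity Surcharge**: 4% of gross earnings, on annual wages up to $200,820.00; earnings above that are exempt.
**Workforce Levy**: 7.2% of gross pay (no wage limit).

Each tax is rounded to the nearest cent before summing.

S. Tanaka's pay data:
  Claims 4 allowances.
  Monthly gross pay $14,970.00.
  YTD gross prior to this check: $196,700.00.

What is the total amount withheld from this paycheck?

Canton Income Tax: taxable = $14,970.00 − 4×$460.00 = $13,130.00
  $824.00 + 21.5% × ($13,130.00 − $8,000.00) = $824.00 + 21.5% × $5,130.00 = $1,926.95
Solidarity Surcharge: cap $200,820.00 − YTD $196,700.00 = $4,120.00 subject; 4% × $4,120.00 = $164.80
Workforce Levy: 7.2% × $14,970.00 = $1,077.84
Total: $1,926.95 + $164.80 + $1,077.84 = $3,169.59

$3,169.59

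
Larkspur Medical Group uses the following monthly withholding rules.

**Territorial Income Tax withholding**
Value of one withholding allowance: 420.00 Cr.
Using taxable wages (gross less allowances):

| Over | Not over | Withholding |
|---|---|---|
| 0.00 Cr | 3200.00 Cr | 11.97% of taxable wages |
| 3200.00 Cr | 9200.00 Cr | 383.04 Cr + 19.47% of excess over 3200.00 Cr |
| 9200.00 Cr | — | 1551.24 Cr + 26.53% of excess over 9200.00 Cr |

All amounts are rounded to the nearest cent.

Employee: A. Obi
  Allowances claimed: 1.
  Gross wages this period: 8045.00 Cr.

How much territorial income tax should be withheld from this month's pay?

1244.59 Cr

Territorial Income Tax: taxable = 8045.00 Cr − 1×420.00 Cr = 7625.00 Cr
  383.04 Cr + 19.47% × (7625.00 Cr − 3200.00 Cr) = 383.04 Cr + 19.47% × 4425.00 Cr = 1244.59 Cr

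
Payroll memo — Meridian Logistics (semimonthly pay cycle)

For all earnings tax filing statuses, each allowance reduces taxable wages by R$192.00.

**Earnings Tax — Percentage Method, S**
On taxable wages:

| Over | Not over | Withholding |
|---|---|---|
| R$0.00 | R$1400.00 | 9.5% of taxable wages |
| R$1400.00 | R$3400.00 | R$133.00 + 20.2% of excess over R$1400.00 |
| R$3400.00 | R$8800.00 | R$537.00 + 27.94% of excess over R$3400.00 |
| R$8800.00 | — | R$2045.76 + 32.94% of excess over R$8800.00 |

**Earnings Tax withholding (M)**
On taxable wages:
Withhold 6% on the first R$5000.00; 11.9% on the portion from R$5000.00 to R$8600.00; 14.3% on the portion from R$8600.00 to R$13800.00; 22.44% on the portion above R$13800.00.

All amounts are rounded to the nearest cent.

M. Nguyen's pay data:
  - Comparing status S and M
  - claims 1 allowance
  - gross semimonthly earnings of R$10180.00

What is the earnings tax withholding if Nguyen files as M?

R$926.88

Earnings Tax (M): taxable = R$10180.00 − 1×R$192.00 = R$9988.00
  R$728.40 + 14.3% × (R$9988.00 − R$8600.00) = R$728.40 + 14.3% × R$1388.00 = R$926.88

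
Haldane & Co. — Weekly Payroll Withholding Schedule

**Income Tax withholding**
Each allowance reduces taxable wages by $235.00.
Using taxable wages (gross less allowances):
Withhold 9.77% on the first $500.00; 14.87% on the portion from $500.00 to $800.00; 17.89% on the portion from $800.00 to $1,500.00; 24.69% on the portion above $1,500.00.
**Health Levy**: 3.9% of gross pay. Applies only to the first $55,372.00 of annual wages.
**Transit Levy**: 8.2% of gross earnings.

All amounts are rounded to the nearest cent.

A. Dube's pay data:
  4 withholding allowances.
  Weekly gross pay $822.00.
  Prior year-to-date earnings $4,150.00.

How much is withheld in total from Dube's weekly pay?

$99.46

Income Tax: taxable = $822.00 − 4×$235.00 = $-118.00
  Taxable ≤ 0 → $0.00
Health Levy: 3.9% × $822.00 = $32.06
Transit Levy: 8.2% × $822.00 = $67.40
Total: $0.00 + $32.06 + $67.40 = $99.46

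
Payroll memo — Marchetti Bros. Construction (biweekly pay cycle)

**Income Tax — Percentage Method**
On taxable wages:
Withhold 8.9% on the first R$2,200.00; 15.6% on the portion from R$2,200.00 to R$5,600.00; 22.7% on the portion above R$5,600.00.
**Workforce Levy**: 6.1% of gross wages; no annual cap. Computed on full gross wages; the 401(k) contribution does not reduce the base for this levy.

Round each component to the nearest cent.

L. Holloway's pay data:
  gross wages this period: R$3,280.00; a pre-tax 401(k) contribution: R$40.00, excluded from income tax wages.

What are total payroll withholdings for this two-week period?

R$558.12

Income Tax: taxable = R$3,280.00 − R$40.00 = R$3,240.00
  R$195.80 + 15.6% × (R$3,240.00 − R$2,200.00) = R$195.80 + 15.6% × R$1,040.00 = R$358.04
Workforce Levy: 6.1% × R$3,280.00 = R$200.08
Total: R$358.04 + R$200.08 = R$558.12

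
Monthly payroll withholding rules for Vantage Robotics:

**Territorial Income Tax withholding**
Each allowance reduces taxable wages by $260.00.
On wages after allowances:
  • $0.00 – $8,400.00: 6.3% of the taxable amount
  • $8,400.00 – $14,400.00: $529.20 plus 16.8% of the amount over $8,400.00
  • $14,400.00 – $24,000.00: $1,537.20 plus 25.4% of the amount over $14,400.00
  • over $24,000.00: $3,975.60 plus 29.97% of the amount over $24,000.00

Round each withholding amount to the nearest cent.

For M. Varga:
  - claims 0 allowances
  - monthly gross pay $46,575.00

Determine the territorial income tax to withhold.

$10,741.33

Territorial Income Tax: taxable = $46,575.00
  $3,975.60 + 29.97% × ($46,575.00 − $24,000.00) = $3,975.60 + 29.97% × $22,575.00 = $10,741.33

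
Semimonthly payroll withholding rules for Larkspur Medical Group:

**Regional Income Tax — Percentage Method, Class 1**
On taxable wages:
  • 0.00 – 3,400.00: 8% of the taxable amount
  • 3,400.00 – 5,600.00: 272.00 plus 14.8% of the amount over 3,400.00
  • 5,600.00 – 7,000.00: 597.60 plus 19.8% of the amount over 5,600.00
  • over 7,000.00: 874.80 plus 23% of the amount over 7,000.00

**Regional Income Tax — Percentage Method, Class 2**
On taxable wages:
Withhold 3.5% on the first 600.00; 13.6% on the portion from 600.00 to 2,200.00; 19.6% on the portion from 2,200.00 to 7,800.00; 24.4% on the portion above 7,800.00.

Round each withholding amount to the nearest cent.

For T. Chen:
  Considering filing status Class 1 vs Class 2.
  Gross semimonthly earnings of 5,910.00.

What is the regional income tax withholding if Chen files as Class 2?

Regional Income Tax (Class 2): taxable = 5,910.00
  238.60 + 19.6% × (5,910.00 − 2,200.00) = 238.60 + 19.6% × 3,710.00 = 965.76

965.76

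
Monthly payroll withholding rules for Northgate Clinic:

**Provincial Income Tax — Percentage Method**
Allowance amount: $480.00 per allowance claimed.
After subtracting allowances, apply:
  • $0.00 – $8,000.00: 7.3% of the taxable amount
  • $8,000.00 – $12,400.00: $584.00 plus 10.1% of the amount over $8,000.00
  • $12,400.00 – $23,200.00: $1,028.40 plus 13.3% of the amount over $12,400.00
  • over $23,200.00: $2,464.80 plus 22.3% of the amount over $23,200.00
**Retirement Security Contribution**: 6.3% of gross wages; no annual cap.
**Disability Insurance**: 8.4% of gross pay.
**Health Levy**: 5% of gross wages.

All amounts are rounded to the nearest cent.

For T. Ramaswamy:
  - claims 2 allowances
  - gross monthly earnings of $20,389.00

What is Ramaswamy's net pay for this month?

Provincial Income Tax: taxable = $20,389.00 − 2×$480.00 = $19,429.00
  $1,028.40 + 13.3% × ($19,429.00 − $12,400.00) = $1,028.40 + 13.3% × $7,029.00 = $1,963.26
Retirement Security Contribution: 6.3% × $20,389.00 = $1,284.51
Disability Insurance: 8.4% × $20,389.00 = $1,712.68
Health Levy: 5% × $20,389.00 = $1,019.45
Total withheld: $1,963.26 + $1,284.51 + $1,712.68 + $1,019.45 = $5,979.90
Net pay: $20,389.00 − $5,979.90 = $14,409.10

$14,409.10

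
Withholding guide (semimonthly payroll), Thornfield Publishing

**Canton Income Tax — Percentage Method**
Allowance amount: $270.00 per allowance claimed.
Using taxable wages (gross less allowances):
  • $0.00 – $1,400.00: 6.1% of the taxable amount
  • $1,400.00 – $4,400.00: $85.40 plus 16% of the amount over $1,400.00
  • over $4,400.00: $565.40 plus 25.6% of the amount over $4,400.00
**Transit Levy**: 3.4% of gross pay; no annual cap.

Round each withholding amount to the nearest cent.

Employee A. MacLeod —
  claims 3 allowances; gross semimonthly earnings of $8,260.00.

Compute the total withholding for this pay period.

Canton Income Tax: taxable = $8,260.00 − 3×$270.00 = $7,450.00
  $565.40 + 25.6% × ($7,450.00 − $4,400.00) = $565.40 + 25.6% × $3,050.00 = $1,346.20
Transit Levy: 3.4% × $8,260.00 = $280.84
Total: $1,346.20 + $280.84 = $1,627.04

$1,627.04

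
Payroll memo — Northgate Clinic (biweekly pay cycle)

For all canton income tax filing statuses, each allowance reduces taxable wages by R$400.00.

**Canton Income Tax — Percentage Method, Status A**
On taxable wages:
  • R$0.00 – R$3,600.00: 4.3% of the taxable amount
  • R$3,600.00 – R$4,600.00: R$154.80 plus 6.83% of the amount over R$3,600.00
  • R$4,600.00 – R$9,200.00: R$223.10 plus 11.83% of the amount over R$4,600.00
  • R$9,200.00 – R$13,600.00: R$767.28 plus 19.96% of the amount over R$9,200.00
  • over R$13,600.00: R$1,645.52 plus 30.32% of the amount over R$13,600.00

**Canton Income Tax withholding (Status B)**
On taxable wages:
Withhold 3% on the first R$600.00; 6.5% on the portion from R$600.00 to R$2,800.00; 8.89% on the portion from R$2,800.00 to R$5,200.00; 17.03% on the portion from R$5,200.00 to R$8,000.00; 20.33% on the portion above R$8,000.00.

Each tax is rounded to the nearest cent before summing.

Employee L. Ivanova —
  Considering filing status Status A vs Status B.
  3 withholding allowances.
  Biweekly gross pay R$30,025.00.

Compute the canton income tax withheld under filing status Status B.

Canton Income Tax (Status B): taxable = R$30,025.00 − 3×R$400.00 = R$28,825.00
  R$851.20 + 20.33% × (R$28,825.00 − R$8,000.00) = R$851.20 + 20.33% × R$20,825.00 = R$5,084.92

R$5,084.92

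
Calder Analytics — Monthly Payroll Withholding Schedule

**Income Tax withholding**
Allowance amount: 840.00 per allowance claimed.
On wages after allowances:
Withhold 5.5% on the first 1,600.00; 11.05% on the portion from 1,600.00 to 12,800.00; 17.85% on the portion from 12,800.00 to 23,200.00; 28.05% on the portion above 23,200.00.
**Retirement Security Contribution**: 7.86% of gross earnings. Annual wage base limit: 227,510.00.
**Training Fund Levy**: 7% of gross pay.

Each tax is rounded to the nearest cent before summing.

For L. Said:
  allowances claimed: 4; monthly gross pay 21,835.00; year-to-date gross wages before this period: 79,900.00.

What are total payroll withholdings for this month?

5,583.27

Income Tax: taxable = 21,835.00 − 4×840.00 = 18,475.00
  1,325.60 + 17.85% × (18,475.00 − 12,800.00) = 1,325.60 + 17.85% × 5,675.00 = 2,338.59
Retirement Security Contribution: 7.86% × 21,835.00 = 1,716.23
Training Fund Levy: 7% × 21,835.00 = 1,528.45
Total: 2,338.59 + 1,716.23 + 1,528.45 = 5,583.27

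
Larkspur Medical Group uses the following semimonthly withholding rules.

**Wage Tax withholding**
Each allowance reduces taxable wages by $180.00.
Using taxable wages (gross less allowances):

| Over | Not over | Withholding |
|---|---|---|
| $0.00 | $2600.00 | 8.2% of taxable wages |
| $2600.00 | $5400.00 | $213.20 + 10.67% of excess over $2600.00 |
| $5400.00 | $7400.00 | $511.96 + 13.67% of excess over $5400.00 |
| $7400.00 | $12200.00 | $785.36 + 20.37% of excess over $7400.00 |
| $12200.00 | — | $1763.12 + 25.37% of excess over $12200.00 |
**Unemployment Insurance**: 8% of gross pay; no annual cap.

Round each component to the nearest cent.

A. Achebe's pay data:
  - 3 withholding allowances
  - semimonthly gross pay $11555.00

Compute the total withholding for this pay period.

$2446.14

Wage Tax: taxable = $11555.00 − 3×$180.00 = $11015.00
  $785.36 + 20.37% × ($11015.00 − $7400.00) = $785.36 + 20.37% × $3615.00 = $1521.74
Unemployment Insurance: 8% × $11555.00 = $924.40
Total: $1521.74 + $924.40 = $2446.14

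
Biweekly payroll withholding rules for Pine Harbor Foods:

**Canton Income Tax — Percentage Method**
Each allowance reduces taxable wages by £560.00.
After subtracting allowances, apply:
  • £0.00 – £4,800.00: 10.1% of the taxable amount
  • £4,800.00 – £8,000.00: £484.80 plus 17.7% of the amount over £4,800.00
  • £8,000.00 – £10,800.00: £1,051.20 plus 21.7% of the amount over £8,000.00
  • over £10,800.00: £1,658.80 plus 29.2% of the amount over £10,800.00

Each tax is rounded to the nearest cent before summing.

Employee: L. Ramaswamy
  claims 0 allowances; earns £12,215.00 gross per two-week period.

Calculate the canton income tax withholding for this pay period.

£2,071.98

Canton Income Tax: taxable = £12,215.00
  £1,658.80 + 29.2% × (£12,215.00 − £10,800.00) = £1,658.80 + 29.2% × £1,415.00 = £2,071.98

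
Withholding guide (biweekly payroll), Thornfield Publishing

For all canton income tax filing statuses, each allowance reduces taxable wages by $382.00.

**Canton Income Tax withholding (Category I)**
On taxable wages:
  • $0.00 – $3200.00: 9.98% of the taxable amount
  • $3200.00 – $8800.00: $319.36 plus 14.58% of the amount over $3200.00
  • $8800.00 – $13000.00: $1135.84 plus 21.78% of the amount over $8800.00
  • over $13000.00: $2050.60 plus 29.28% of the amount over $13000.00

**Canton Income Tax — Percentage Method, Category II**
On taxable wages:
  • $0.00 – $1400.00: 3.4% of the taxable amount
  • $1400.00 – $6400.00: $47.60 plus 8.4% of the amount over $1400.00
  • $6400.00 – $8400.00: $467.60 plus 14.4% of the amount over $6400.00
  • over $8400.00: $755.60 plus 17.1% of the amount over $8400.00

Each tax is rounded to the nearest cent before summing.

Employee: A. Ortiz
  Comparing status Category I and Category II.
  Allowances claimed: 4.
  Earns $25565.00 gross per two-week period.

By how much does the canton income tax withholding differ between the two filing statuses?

Canton Income Tax (Category I): taxable = $25565.00 − 4×$382.00 = $24037.00
  $2050.60 + 29.28% × ($24037.00 − $13000.00) = $2050.60 + 29.28% × $11037.00 = $5282.23
Canton Income Tax (Category II): taxable = $25565.00 − 4×$382.00 = $24037.00
  $755.60 + 17.1% × ($24037.00 − $8400.00) = $755.60 + 17.1% × $15637.00 = $3429.53
Difference: |$5282.23 − $3429.53| = $1852.70 (higher under Category I)

$1852.70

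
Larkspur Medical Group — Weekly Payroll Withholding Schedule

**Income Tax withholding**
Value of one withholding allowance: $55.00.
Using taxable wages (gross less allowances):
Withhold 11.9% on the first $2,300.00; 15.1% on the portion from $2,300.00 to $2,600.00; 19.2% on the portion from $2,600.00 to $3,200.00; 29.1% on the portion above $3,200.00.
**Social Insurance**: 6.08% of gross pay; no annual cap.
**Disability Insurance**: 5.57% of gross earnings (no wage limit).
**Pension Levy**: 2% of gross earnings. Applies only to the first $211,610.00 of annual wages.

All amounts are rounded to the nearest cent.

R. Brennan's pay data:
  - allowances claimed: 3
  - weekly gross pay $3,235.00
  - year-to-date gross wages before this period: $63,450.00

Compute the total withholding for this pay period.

$850.82

Income Tax: taxable = $3,235.00 − 3×$55.00 = $3,070.00
  $319.00 + 19.2% × ($3,070.00 − $2,600.00) = $319.00 + 19.2% × $470.00 = $409.24
Social Insurance: 6.08% × $3,235.00 = $196.69
Disability Insurance: 5.57% × $3,235.00 = $180.19
Pension Levy: 2% × $3,235.00 = $64.70
Total: $409.24 + $196.69 + $180.19 + $64.70 = $850.82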